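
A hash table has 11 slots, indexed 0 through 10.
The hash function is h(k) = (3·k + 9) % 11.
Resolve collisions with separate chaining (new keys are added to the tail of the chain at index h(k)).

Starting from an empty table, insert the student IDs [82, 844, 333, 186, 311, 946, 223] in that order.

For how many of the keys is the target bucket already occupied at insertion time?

Insert 82: h=2, bucket 2 empty → new chain.
Insert 844: h=0, bucket 0 empty → new chain.
Insert 333: h=7, bucket 7 empty → new chain.
Insert 186: h=6, bucket 6 empty → new chain.
Insert 311: h=7, bucket 7 nonempty → append to chain.
Insert 946: h=9, bucket 9 empty → new chain.
Insert 223: h=7, bucket 7 nonempty → append to chain.
Final buckets:
0: 844
1: —
2: 82
3: —
4: —
5: —
6: 186
7: 333 -> 311 -> 223
8: —
9: 946
10: —

2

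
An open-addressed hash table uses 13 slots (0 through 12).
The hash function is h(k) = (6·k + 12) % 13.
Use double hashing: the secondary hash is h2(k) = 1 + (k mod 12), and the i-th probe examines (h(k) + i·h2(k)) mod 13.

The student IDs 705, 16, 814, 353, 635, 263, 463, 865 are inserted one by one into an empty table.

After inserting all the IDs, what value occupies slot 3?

705: h=4 -> slot 4
16: h=4, h2=5, probe 4,9 -> slot 9
814: h=8 -> slot 8
353: h=11 -> slot 11
635: h=0 -> slot 0
263: h=4, h2=12, probe 4,3 -> slot 3
463: h=8, h2=8, probe 8,3,11,6 -> slot 6
865: h=2 -> slot 2
Table: [635, -, 865, 263, 705, -, 463, -, 814, 16, -, 353, -]

263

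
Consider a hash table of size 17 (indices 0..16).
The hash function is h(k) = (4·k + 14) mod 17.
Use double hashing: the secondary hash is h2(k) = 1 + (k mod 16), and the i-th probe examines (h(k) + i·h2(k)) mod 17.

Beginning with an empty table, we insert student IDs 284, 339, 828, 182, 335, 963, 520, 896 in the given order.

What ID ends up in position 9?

335

284 hashes to 11; slot 11 is free -> place at 11.
339 hashes to 10; slot 10 is free -> place at 10.
828 hashes to 11, h2=13; 11 taken -> place at 7.
182 hashes to 11, h2=7; 11 taken -> place at 1.
335 hashes to 11, h2=16; 11,10 taken -> place at 9.
963 hashes to 7, h2=4; 7,11 taken -> place at 15.
520 hashes to 3; slot 3 is free -> place at 3.
896 hashes to 11, h2=1; 11 taken -> place at 12.
Table: [_, 182, _, 520, _, _, _, 828, _, 335, 339, 284, 896, _, _, 963, _]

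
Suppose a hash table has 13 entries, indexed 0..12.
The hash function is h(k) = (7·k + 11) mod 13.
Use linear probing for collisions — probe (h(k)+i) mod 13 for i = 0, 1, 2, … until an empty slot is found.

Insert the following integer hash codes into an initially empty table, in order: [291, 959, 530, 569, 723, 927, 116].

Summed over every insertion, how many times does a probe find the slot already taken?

5

291 hashes to 7; slot 7 is free → place at 7.
959 hashes to 3; slot 3 is free → place at 3.
530 hashes to 3; 3 taken → place at 4.
569 hashes to 3; 3,4 taken → place at 5.
723 hashes to 2; slot 2 is free → place at 2.
927 hashes to 0; slot 0 is free → place at 0.
116 hashes to 4; 4,5 taken → place at 6.
Table: [927, ∅, 723, 959, 530, 569, 116, 291, ∅, ∅, ∅, ∅, ∅]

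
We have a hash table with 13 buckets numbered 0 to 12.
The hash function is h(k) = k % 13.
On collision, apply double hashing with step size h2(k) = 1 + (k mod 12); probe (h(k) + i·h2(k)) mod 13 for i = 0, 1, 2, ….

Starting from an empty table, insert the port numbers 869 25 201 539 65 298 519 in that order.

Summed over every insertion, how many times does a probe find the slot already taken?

869: h=11 -> slot 11
25: h=12 -> slot 12
201: h=6 -> slot 6
539: h=6, h2=12, probe 6,5 -> slot 5
65: h=0 -> slot 0
298: h=12, h2=11, probe 12,10 -> slot 10
519: h=12, h2=4, probe 12,3 -> slot 3
Table: [65, _, _, 519, _, 539, 201, _, _, _, 298, 869, 25]

3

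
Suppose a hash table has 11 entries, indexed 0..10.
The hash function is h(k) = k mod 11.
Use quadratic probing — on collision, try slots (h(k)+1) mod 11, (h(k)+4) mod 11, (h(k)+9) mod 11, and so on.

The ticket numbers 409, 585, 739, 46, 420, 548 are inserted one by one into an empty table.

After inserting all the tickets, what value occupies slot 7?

409: h=2 => slot 2
585: h=2, probe 2,3 => slot 3
739: h=2, probe 2,3,6 => slot 6
46: h=2, probe 2,3,6,0 => slot 0
420: h=2, probe 2,3,6,0,7 => slot 7
548: h=9 => slot 9
Table: [46, _, 409, 585, _, _, 739, 420, _, 548, _]

420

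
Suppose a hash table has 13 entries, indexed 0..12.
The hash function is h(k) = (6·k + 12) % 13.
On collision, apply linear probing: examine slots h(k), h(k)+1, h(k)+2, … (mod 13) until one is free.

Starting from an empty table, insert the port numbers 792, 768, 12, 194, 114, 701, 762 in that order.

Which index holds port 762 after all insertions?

11

792: h=6 -> slot 6
768: h=5 -> slot 5
12: h=6, probe 6,7 -> slot 7
194: h=6, probe 6,7,8 -> slot 8
114: h=7, probe 7,8,9 -> slot 9
701: h=6, probe 6,7,8,9,10 -> slot 10
762: h=8, probe 8,9,10,11 -> slot 11
Table: [_, _, _, _, _, 768, 792, 12, 194, 114, 701, 762, _]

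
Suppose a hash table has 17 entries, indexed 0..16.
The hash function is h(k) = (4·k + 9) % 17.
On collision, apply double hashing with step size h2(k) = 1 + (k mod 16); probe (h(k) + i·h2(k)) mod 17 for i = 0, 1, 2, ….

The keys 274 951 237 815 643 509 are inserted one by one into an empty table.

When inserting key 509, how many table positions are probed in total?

3

274: h=0 → slot 0
951: h=5 → slot 5
237: h=5, h2=14, probe 5,2 → slot 2
815: h=5, h2=16, probe 5,4 → slot 4
643: h=14 → slot 14
509: h=5, h2=14, probe 5,2,16 → slot 16
Table: [274, -, 237, -, 815, 951, -, -, -, -, -, -, -, -, 643, -, 509]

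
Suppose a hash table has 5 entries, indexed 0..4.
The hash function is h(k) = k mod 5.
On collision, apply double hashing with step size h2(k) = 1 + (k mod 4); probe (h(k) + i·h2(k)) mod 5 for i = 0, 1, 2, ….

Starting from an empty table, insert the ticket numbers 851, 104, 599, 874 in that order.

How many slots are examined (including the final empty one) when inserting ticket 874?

2

851 hashes to 1; slot 1 is free → place at 1.
104 hashes to 4; slot 4 is free → place at 4.
599 hashes to 4, h2=4; 4 taken → place at 3.
874 hashes to 4, h2=3; 4 taken → place at 2.
Table: [., 851, 874, 599, 104]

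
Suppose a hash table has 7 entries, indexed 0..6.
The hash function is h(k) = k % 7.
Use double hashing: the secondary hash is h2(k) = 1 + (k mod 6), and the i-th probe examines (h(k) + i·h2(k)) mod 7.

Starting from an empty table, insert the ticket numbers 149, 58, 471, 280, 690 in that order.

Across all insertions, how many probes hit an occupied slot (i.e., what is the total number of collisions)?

3

149 hashes to 2; slot 2 is free → place at 2.
58 hashes to 2, h2=5; 2 taken → place at 0.
471 hashes to 2, h2=4; 2 taken → place at 6.
280 hashes to 0, h2=5; 0 taken → place at 5.
690 hashes to 4; slot 4 is free → place at 4.
Table: [58, ., 149, ., 690, 280, 471]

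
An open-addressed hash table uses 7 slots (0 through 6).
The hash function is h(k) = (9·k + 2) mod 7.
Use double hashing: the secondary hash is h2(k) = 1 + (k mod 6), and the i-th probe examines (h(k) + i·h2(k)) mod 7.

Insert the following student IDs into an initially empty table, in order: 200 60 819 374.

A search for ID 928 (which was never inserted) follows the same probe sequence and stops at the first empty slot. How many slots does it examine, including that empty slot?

3

Insert 200: h=3, slot 3 empty -> index 3.
Insert 60: h=3, h2=1, slot 3 occupied -> index 4.
Insert 819: h=2, slot 2 empty -> index 2.
Insert 374: h=1, slot 1 empty -> index 1.
Table: [∅, 374, 819, 200, 60, ∅, ∅]
Lookup 928: h=3, h2=5, probe 3,1,6 → slot 6 empty, not found.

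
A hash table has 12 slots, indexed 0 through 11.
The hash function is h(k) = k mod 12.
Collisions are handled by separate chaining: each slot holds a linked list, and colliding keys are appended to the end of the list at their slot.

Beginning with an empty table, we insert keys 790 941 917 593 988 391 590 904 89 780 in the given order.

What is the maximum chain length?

4

Insert 790: h=10, bucket 10 empty → new chain.
Insert 941: h=5, bucket 5 empty → new chain.
Insert 917: h=5, bucket 5 nonempty → append to chain.
Insert 593: h=5, bucket 5 nonempty → append to chain.
Insert 988: h=4, bucket 4 empty → new chain.
Insert 391: h=7, bucket 7 empty → new chain.
Insert 590: h=2, bucket 2 empty → new chain.
Insert 904: h=4, bucket 4 nonempty → append to chain.
Insert 89: h=5, bucket 5 nonempty → append to chain.
Insert 780: h=0, bucket 0 empty → new chain.
Final buckets:
0: 780
1: -
2: 590
3: -
4: 988 -> 904
5: 941 -> 917 -> 593 -> 89
6: -
7: 391
8: -
9: -
10: 790
11: -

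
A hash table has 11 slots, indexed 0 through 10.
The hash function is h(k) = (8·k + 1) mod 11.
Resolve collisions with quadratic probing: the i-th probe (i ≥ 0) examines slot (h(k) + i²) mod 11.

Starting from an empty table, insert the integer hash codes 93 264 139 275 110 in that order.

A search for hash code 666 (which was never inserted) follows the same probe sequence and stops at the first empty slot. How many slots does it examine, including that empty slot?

93: h=8 -> slot 8
264: h=1 -> slot 1
139: h=2 -> slot 2
275: h=1, probe 1,2,5 -> slot 5
110: h=1, probe 1,2,5,10 -> slot 10
Table: [∅, 264, 139, ∅, ∅, 275, ∅, ∅, 93, ∅, 110]
Lookup 666: h=5, probe 5,6 → slot 6 empty, not found.

2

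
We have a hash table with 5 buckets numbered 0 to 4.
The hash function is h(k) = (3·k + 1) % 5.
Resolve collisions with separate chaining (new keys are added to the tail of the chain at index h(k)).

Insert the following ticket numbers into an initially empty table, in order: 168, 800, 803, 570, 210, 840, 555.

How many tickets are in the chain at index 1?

168 → bucket 0
800 → bucket 1
803 → bucket 0 (collision)
570 → bucket 1 (collision)
210 → bucket 1 (collision)
840 → bucket 1 (collision)
555 → bucket 1 (collision)
Final buckets:
0: 168 -> 803
1: 800 -> 570 -> 210 -> 840 -> 555
2: ∅
3: ∅
4: ∅

5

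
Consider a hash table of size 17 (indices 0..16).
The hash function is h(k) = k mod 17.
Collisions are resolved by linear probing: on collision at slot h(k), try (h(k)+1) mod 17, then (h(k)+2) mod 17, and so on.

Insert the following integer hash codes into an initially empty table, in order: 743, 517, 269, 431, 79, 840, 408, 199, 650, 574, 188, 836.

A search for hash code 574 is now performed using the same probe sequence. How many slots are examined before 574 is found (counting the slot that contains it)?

3

743: h=12 -> slot 12
517: h=7 -> slot 7
269: h=14 -> slot 14
431: h=6 -> slot 6
79: h=11 -> slot 11
840: h=7, probe 7,8 -> slot 8
408: h=0 -> slot 0
199: h=12, probe 12,13 -> slot 13
650: h=4 -> slot 4
574: h=13, probe 13,14,15 -> slot 15
188: h=1 -> slot 1
836: h=3 -> slot 3
Table: [408, 188, _, 836, 650, _, 431, 517, 840, _, _, 79, 743, 199, 269, 574, _]
Lookup 574: h=13, probe 13,14,15 → found at 15.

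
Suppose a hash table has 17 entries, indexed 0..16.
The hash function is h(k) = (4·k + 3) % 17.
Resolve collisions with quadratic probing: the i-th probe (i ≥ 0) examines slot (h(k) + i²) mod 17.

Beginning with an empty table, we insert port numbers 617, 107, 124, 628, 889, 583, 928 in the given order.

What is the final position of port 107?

617 hashes to 6; slot 6 is free → place at 6.
107 hashes to 6; 6 taken → place at 7.
124 hashes to 6; 6,7 taken → place at 10.
628 hashes to 16; slot 16 is free → place at 16.
889 hashes to 6; 6,7,10 taken → place at 15.
583 hashes to 6; 6,7,10,15 taken → place at 5.
928 hashes to 9; slot 9 is free → place at 9.
Table: [_, _, _, _, _, 583, 617, 107, _, 928, 124, _, _, _, _, 889, 628]

7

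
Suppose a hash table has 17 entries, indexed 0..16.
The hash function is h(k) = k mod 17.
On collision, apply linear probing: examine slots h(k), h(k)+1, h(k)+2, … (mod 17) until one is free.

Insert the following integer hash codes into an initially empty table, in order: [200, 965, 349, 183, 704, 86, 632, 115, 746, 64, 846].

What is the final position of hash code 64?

200: h=13 → slot 13
965: h=13, probe 13,14 → slot 14
349: h=9 → slot 9
183: h=13, probe 13,14,15 → slot 15
704: h=7 → slot 7
86: h=1 → slot 1
632: h=3 → slot 3
115: h=13, probe 13,14,15,16 → slot 16
746: h=15, probe 15,16,0 → slot 0
64: h=13, probe 13,14,15,16,0,1,2 → slot 2
846: h=13, probe 13,14,15,16,0,1,2,3,4 → slot 4
Table: [746, 86, 64, 632, 846, -, -, 704, -, 349, -, -, -, 200, 965, 183, 115]

2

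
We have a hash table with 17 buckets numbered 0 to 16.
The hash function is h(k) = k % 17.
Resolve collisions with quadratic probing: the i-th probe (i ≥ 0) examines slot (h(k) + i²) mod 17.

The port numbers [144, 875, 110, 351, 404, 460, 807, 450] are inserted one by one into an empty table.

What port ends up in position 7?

144: h=8 => slot 8
875: h=8, probe 8,9 => slot 9
110: h=8, probe 8,9,12 => slot 12
351: h=11 => slot 11
404: h=13 => slot 13
460: h=1 => slot 1
807: h=8, probe 8,9,12,0 => slot 0
450: h=8, probe 8,9,12,0,7 => slot 7
Table: [807, 460, —, —, —, —, —, 450, 144, 875, —, 351, 110, 404, —, —, —]

450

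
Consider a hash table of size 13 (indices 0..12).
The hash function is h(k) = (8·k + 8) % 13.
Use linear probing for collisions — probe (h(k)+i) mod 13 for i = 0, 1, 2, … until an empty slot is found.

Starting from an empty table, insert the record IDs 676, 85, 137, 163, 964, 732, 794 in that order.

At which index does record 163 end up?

Insert 676: h=8, slot 8 empty => index 8.
Insert 85: h=12, slot 12 empty => index 12.
Insert 137: h=12, slot 12 occupied => index 0.
Insert 163: h=12, slots 12,0 occupied => index 1.
Insert 964: h=11, slot 11 empty => index 11.
Insert 732: h=1, slot 1 occupied => index 2.
Insert 794: h=3, slot 3 empty => index 3.
Table: [137, 163, 732, 794, ∅, ∅, ∅, ∅, 676, ∅, ∅, 964, 85]

1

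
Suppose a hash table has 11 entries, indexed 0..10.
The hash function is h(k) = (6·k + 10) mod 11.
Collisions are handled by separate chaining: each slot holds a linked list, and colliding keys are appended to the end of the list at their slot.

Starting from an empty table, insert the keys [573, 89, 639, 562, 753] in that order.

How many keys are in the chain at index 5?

4

Insert 573: h=5, bucket 5 empty -> new chain.
Insert 89: h=5, bucket 5 nonempty -> append to chain.
Insert 639: h=5, bucket 5 nonempty -> append to chain.
Insert 562: h=5, bucket 5 nonempty -> append to chain.
Insert 753: h=7, bucket 7 empty -> new chain.
Final buckets:
0: -
1: -
2: -
3: -
4: -
5: 573 -> 89 -> 639 -> 562
6: -
7: 753
8: -
9: -
10: -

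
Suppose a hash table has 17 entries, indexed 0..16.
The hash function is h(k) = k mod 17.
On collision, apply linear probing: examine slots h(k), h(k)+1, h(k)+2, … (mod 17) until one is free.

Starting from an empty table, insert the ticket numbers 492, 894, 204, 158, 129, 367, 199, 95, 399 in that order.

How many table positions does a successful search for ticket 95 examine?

5

Insert 492: h=16, slot 16 empty → index 16.
Insert 894: h=10, slot 10 empty → index 10.
Insert 204: h=0, slot 0 empty → index 0.
Insert 158: h=5, slot 5 empty → index 5.
Insert 129: h=10, slot 10 occupied → index 11.
Insert 367: h=10, slots 10,11 occupied → index 12.
Insert 199: h=12, slot 12 occupied → index 13.
Insert 95: h=10, slots 10,11,12,13 occupied → index 14.
Insert 399: h=8, slot 8 empty → index 8.
Table: [204, -, -, -, -, 158, -, -, 399, -, 894, 129, 367, 199, 95, -, 492]
Lookup 95: h=10, probe 10,11,12,13,14 → found at 14.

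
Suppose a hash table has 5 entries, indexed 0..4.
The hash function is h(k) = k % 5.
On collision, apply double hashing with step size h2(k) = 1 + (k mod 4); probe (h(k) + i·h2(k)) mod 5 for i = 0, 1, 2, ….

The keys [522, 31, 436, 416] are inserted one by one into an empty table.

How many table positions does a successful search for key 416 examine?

Insert 522: h=2, slot 2 empty → index 2.
Insert 31: h=1, slot 1 empty → index 1.
Insert 436: h=1, h2=1, slots 1,2 occupied → index 3.
Insert 416: h=1, h2=1, slots 1,2,3 occupied → index 4.
Table: [_, 31, 522, 436, 416]
Lookup 416: h=1, h2=1, probe 1,2,3,4 → found at 4.

4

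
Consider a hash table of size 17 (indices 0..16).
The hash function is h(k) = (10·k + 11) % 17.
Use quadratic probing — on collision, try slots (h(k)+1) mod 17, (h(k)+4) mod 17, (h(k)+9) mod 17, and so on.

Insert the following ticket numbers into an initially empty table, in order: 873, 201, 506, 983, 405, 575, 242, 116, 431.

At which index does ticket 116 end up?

873: h=3 => slot 3
201: h=15 => slot 15
506: h=5 => slot 5
983: h=15, probe 15,16 => slot 16
405: h=15, probe 15,16,2 => slot 2
575: h=15, probe 15,16,2,7 => slot 7
242: h=0 => slot 0
116: h=15, probe 15,16,2,7,14 => slot 14
431: h=3, probe 3,4 => slot 4
Table: [242, —, 405, 873, 431, 506, —, 575, —, —, —, —, —, —, 116, 201, 983]

14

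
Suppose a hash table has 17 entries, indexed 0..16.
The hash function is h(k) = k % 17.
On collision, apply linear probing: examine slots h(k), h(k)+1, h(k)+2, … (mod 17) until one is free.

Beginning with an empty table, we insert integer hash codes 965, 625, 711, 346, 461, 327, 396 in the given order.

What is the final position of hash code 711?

15

Insert 965: h=13, slot 13 empty => index 13.
Insert 625: h=13, slot 13 occupied => index 14.
Insert 711: h=14, slot 14 occupied => index 15.
Insert 346: h=6, slot 6 empty => index 6.
Insert 461: h=2, slot 2 empty => index 2.
Insert 327: h=4, slot 4 empty => index 4.
Insert 396: h=5, slot 5 empty => index 5.
Table: [_, _, 461, _, 327, 396, 346, _, _, _, _, _, _, 965, 625, 711, _]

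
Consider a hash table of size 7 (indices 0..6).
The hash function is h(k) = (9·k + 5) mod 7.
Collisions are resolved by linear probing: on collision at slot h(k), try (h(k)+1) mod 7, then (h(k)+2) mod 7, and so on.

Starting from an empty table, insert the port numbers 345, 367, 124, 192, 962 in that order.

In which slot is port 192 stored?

Insert 345: h=2, slot 2 empty → index 2.
Insert 367: h=4, slot 4 empty → index 4.
Insert 124: h=1, slot 1 empty → index 1.
Insert 192: h=4, slot 4 occupied → index 5.
Insert 962: h=4, slots 4,5 occupied → index 6.
Table: [., 124, 345, ., 367, 192, 962]

5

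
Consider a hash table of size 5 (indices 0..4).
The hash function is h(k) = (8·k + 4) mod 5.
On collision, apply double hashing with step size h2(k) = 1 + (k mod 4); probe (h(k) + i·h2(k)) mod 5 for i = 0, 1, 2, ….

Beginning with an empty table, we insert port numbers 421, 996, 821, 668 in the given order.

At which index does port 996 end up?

3

Insert 421: h=2, slot 2 empty → index 2.
Insert 996: h=2, h2=1, slot 2 occupied → index 3.
Insert 821: h=2, h2=2, slot 2 occupied → index 4.
Insert 668: h=3, h2=1, slots 3,4 occupied → index 0.
Table: [668, -, 421, 996, 821]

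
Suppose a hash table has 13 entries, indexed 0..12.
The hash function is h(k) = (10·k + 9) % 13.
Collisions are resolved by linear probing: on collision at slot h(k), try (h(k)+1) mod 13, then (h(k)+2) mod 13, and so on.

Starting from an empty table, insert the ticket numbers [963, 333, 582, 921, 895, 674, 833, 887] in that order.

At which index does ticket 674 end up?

Insert 963: h=6, slot 6 empty → index 6.
Insert 333: h=11, slot 11 empty → index 11.
Insert 582: h=5, slot 5 empty → index 5.
Insert 921: h=2, slot 2 empty → index 2.
Insert 895: h=2, slot 2 occupied → index 3.
Insert 674: h=2, slots 2,3 occupied → index 4.
Insert 833: h=6, slot 6 occupied → index 7.
Insert 887: h=0, slot 0 empty → index 0.
Table: [887, ∅, 921, 895, 674, 582, 963, 833, ∅, ∅, ∅, 333, ∅]

4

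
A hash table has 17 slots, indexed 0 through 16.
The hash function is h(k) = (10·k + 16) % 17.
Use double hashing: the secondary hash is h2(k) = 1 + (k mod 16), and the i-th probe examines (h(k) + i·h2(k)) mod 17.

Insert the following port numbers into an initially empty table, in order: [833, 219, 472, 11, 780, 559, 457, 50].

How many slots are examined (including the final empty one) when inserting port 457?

Insert 833: h=16, slot 16 empty => index 16.
Insert 219: h=13, slot 13 empty => index 13.
Insert 472: h=10, slot 10 empty => index 10.
Insert 11: h=7, slot 7 empty => index 7.
Insert 780: h=13, h2=13, slot 13 occupied => index 9.
Insert 559: h=13, h2=16, slot 13 occupied => index 12.
Insert 457: h=13, h2=10, slot 13 occupied => index 6.
Insert 50: h=6, h2=3, slots 6,9,12 occupied => index 15.
Table: [_, _, _, _, _, _, 457, 11, _, 780, 472, _, 559, 219, _, 50, 833]

2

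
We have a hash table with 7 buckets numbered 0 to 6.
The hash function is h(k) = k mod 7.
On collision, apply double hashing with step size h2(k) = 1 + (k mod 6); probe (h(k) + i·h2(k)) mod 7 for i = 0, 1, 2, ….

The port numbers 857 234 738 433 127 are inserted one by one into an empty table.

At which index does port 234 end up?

Insert 857: h=3, slot 3 empty -> index 3.
Insert 234: h=3, h2=1, slot 3 occupied -> index 4.
Insert 738: h=3, h2=1, slots 3,4 occupied -> index 5.
Insert 433: h=6, slot 6 empty -> index 6.
Insert 127: h=1, slot 1 empty -> index 1.
Table: [., 127, ., 857, 234, 738, 433]

4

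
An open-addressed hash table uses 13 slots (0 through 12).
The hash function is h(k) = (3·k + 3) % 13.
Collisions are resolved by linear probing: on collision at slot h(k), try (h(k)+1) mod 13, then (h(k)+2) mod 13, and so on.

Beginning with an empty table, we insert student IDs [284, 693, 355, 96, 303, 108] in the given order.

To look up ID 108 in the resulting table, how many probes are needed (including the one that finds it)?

284: h=10 → slot 10
693: h=2 → slot 2
355: h=2, probe 2,3 → slot 3
96: h=5 → slot 5
303: h=2, probe 2,3,4 → slot 4
108: h=2, probe 2,3,4,5,6 → slot 6
Table: [—, —, 693, 355, 303, 96, 108, —, —, —, 284, —, —]
Lookup 108: h=2, probe 2,3,4,5,6 → found at 6.

5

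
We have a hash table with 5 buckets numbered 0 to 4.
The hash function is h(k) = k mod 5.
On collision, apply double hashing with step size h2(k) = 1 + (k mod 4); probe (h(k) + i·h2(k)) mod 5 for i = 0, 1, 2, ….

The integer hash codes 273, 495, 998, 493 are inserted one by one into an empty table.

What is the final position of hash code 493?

273: h=3 → slot 3
495: h=0 → slot 0
998: h=3, h2=3, probe 3,1 → slot 1
493: h=3, h2=2, probe 3,0,2 → slot 2
Table: [495, 998, 493, 273, _]

2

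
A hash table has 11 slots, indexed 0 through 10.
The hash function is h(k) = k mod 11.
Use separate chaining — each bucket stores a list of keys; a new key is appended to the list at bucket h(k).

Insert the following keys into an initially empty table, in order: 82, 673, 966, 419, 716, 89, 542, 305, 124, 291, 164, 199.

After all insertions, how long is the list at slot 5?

82 → bucket 5
673 → bucket 2
966 → bucket 9
419 → bucket 1
716 → bucket 1 (collision)
89 → bucket 1 (collision)
542 → bucket 3
305 → bucket 8
124 → bucket 3 (collision)
291 → bucket 5 (collision)
164 → bucket 10
199 → bucket 1 (collision)
Final buckets:
0: .
1: 419 -> 716 -> 89 -> 199
2: 673
3: 542 -> 124
4: .
5: 82 -> 291
6: .
7: .
8: 305
9: 966
10: 164

2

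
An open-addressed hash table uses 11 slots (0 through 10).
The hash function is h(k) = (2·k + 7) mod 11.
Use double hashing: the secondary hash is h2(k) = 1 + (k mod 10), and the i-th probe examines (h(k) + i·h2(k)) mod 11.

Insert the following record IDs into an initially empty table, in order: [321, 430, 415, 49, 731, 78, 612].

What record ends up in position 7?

78

321 hashes to 0; slot 0 is free → place at 0.
430 hashes to 9; slot 9 is free → place at 9.
415 hashes to 1; slot 1 is free → place at 1.
49 hashes to 6; slot 6 is free → place at 6.
731 hashes to 6, h2=2; 6 taken → place at 8.
78 hashes to 9, h2=9; 9 taken → place at 7.
612 hashes to 10; slot 10 is free → place at 10.
Table: [321, 415, -, -, -, -, 49, 78, 731, 430, 612]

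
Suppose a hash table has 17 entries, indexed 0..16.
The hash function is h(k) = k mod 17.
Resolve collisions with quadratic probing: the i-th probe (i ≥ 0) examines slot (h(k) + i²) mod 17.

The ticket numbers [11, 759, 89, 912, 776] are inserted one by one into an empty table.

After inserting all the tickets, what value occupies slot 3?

11: h=11 → slot 11
759: h=11, probe 11,12 → slot 12
89: h=4 → slot 4
912: h=11, probe 11,12,15 → slot 15
776: h=11, probe 11,12,15,3 → slot 3
Table: [., ., ., 776, 89, ., ., ., ., ., ., 11, 759, ., ., 912, .]

776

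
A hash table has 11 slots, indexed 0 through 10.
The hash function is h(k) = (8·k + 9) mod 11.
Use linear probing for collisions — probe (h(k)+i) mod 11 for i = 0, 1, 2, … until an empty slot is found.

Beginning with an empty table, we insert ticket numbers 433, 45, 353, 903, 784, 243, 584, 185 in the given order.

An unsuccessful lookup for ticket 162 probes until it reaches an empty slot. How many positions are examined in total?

433: h=8 → slot 8
45: h=6 → slot 6
353: h=6, probe 6,7 → slot 7
903: h=6, probe 6,7,8,9 → slot 9
784: h=0 → slot 0
243: h=6, probe 6,7,8,9,10 → slot 10
584: h=6, probe 6,7,8,9,10,0,1 → slot 1
185: h=4 → slot 4
Table: [784, 584, _, _, 185, _, 45, 353, 433, 903, 243]
Lookup 162: h=7, probe 7,8,9,10,0,1,2 → slot 2 empty, not found.

7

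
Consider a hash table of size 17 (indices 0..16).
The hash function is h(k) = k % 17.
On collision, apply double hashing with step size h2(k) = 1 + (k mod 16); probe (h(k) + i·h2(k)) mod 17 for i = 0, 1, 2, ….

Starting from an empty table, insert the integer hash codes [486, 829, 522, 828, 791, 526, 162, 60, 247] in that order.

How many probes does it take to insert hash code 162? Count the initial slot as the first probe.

486 hashes to 10; slot 10 is free → place at 10.
829 hashes to 13; slot 13 is free → place at 13.
522 hashes to 12; slot 12 is free → place at 12.
828 hashes to 12, h2=13; 12 taken → place at 8.
791 hashes to 9; slot 9 is free → place at 9.
526 hashes to 16; slot 16 is free → place at 16.
162 hashes to 9, h2=3; 9,12 taken → place at 15.
60 hashes to 9, h2=13; 9 taken → place at 5.
247 hashes to 9, h2=8; 9 taken → place at 0.
Table: [247, ., ., ., ., 60, ., ., 828, 791, 486, ., 522, 829, ., 162, 526]

3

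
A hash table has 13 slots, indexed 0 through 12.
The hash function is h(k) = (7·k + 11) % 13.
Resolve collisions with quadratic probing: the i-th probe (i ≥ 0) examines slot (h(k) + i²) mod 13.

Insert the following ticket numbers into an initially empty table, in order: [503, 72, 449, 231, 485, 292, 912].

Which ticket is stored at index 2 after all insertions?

912

503 hashes to 9; slot 9 is free -> place at 9.
72 hashes to 8; slot 8 is free -> place at 8.
449 hashes to 8; 8,9 taken -> place at 12.
231 hashes to 3; slot 3 is free -> place at 3.
485 hashes to 0; slot 0 is free -> place at 0.
292 hashes to 1; slot 1 is free -> place at 1.
912 hashes to 12; 12,0,3,8 taken -> place at 2.
Table: [485, 292, 912, 231, -, -, -, -, 72, 503, -, -, 449]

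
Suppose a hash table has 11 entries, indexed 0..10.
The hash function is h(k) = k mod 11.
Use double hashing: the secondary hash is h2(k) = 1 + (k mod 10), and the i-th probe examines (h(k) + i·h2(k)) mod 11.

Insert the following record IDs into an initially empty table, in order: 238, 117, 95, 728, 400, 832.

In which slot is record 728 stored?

0

238: h=7 -> slot 7
117: h=7, h2=8, probe 7,4 -> slot 4
95: h=7, h2=6, probe 7,2 -> slot 2
728: h=2, h2=9, probe 2,0 -> slot 0
400: h=4, h2=1, probe 4,5 -> slot 5
832: h=7, h2=3, probe 7,10 -> slot 10
Table: [728, ∅, 95, ∅, 117, 400, ∅, 238, ∅, ∅, 832]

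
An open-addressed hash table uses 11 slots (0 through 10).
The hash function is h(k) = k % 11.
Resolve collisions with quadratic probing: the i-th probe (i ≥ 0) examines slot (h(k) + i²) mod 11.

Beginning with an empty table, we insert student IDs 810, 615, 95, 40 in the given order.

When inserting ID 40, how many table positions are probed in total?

3

Insert 810: h=7, slot 7 empty → index 7.
Insert 615: h=10, slot 10 empty → index 10.
Insert 95: h=7, slot 7 occupied → index 8.
Insert 40: h=7, slots 7,8 occupied → index 0.
Table: [40, _, _, _, _, _, _, 810, 95, _, 615]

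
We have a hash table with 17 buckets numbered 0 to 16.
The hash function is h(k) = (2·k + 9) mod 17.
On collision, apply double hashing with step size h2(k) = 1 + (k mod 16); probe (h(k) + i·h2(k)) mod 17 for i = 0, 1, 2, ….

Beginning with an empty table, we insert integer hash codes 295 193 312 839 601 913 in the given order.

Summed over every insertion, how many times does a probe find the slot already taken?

4

295: h=4 → slot 4
193: h=4, h2=2, probe 4,6 → slot 6
312: h=4, h2=9, probe 4,13 → slot 13
839: h=4, h2=8, probe 4,12 → slot 12
601: h=4, h2=10, probe 4,14 → slot 14
913: h=16 → slot 16
Table: [-, -, -, -, 295, -, 193, -, -, -, -, -, 839, 312, 601, -, 913]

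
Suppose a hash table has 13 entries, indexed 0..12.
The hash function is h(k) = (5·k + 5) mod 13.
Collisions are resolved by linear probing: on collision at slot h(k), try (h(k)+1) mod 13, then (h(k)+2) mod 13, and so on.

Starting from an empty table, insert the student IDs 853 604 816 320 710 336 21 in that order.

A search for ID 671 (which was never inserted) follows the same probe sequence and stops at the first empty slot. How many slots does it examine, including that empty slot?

7

853 hashes to 6; slot 6 is free -> place at 6.
604 hashes to 9; slot 9 is free -> place at 9.
816 hashes to 3; slot 3 is free -> place at 3.
320 hashes to 6; 6 taken -> place at 7.
710 hashes to 6; 6,7 taken -> place at 8.
336 hashes to 8; 8,9 taken -> place at 10.
21 hashes to 6; 6,7,8,9,10 taken -> place at 11.
Table: [_, _, _, 816, _, _, 853, 320, 710, 604, 336, 21, _]
Lookup 671: h=6, probe 6,7,8,9,10,11,12 → slot 12 empty, not found.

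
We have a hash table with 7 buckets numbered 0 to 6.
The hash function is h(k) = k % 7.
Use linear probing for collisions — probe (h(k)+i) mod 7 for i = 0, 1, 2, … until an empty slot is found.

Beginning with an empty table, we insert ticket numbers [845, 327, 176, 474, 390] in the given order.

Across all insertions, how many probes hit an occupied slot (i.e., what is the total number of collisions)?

7

845: h=5 → slot 5
327: h=5, probe 5,6 → slot 6
176: h=1 → slot 1
474: h=5, probe 5,6,0 → slot 0
390: h=5, probe 5,6,0,1,2 → slot 2
Table: [474, 176, 390, ., ., 845, 327]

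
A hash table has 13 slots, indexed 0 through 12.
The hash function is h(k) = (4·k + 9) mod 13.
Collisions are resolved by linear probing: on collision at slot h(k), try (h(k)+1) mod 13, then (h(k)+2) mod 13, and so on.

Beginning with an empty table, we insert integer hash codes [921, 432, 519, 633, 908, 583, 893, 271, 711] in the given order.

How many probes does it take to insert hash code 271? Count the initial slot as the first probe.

921 hashes to 1; slot 1 is free => place at 1.
432 hashes to 8; slot 8 is free => place at 8.
519 hashes to 5; slot 5 is free => place at 5.
633 hashes to 6; slot 6 is free => place at 6.
908 hashes to 1; 1 taken => place at 2.
583 hashes to 1; 1,2 taken => place at 3.
893 hashes to 6; 6 taken => place at 7.
271 hashes to 1; 1,2,3 taken => place at 4.
711 hashes to 6; 6,7,8 taken => place at 9.
Table: [∅, 921, 908, 583, 271, 519, 633, 893, 432, 711, ∅, ∅, ∅]

4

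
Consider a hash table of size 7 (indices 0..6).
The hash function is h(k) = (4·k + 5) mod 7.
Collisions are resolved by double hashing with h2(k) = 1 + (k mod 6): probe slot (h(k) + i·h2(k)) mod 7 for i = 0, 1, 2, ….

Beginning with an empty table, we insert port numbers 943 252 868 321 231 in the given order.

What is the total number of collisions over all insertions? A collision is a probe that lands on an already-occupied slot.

2

943: h=4 → slot 4
252: h=5 → slot 5
868: h=5, h2=5, probe 5,3 → slot 3
321: h=1 → slot 1
231: h=5, h2=4, probe 5,2 → slot 2
Table: [-, 321, 231, 868, 943, 252, -]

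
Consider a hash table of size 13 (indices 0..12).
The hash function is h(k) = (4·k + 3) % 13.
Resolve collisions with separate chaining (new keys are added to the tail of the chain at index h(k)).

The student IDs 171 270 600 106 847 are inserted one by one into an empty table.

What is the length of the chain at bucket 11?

171 -> bucket 11
270 -> bucket 4
600 -> bucket 11 (collision)
106 -> bucket 11 (collision)
847 -> bucket 11 (collision)
Final buckets:
0: .
1: .
2: .
3: .
4: 270
5: .
6: .
7: .
8: .
9: .
10: .
11: 171 -> 600 -> 106 -> 847
12: .

4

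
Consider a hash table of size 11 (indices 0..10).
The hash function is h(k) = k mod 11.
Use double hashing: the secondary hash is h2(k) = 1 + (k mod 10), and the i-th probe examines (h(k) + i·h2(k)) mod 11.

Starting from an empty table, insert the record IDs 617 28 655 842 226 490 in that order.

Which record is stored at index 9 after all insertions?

617 hashes to 1; slot 1 is free → place at 1.
28 hashes to 6; slot 6 is free → place at 6.
655 hashes to 6, h2=6; 6,1 taken → place at 7.
842 hashes to 6, h2=3; 6 taken → place at 9.
226 hashes to 6, h2=7; 6 taken → place at 2.
490 hashes to 6, h2=1; 6,7 taken → place at 8.
Table: [., 617, 226, ., ., ., 28, 655, 490, 842, .]

842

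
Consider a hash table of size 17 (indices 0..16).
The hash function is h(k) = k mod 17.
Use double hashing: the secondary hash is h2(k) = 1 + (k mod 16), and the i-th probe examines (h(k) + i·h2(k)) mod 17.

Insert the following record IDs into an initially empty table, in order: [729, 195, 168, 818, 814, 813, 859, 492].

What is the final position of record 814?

Insert 729: h=15, slot 15 empty => index 15.
Insert 195: h=8, slot 8 empty => index 8.
Insert 168: h=15, h2=9, slot 15 occupied => index 7.
Insert 818: h=2, slot 2 empty => index 2.
Insert 814: h=15, h2=15, slot 15 occupied => index 13.
Insert 813: h=14, slot 14 empty => index 14.
Insert 859: h=9, slot 9 empty => index 9.
Insert 492: h=16, slot 16 empty => index 16.
Table: [-, -, 818, -, -, -, -, 168, 195, 859, -, -, -, 814, 813, 729, 492]

13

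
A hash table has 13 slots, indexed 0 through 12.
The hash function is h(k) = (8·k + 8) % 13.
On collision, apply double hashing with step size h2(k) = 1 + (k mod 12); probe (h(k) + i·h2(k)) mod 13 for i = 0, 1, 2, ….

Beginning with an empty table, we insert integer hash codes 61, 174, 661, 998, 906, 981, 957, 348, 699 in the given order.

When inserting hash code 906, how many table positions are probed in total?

Insert 61: h=2, slot 2 empty → index 2.
Insert 174: h=9, slot 9 empty → index 9.
Insert 661: h=5, slot 5 empty → index 5.
Insert 998: h=10, slot 10 empty → index 10.
Insert 906: h=2, h2=7, slots 2,9 occupied → index 3.
Insert 981: h=4, slot 4 empty → index 4.
Insert 957: h=7, slot 7 empty → index 7.
Insert 348: h=10, h2=1, slot 10 occupied → index 11.
Insert 699: h=10, h2=4, slot 10 occupied → index 1.
Table: [∅, 699, 61, 906, 981, 661, ∅, 957, ∅, 174, 998, 348, ∅]

3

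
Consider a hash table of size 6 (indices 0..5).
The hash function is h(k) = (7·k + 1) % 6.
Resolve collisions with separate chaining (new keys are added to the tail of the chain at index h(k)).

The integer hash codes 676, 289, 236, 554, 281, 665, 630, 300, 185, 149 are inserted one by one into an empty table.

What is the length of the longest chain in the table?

676 -> bucket 5
289 -> bucket 2
236 -> bucket 3
554 -> bucket 3 (collision)
281 -> bucket 0
665 -> bucket 0 (collision)
630 -> bucket 1
300 -> bucket 1 (collision)
185 -> bucket 0 (collision)
149 -> bucket 0 (collision)
Final buckets:
0: 281 -> 665 -> 185 -> 149
1: 630 -> 300
2: 289
3: 236 -> 554
4: -
5: 676

4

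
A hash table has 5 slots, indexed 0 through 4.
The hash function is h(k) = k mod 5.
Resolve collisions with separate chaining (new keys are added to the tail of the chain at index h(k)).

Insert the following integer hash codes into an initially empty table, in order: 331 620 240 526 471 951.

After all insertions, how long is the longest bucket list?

4

Insert 331: h=1, bucket 1 empty -> new chain.
Insert 620: h=0, bucket 0 empty -> new chain.
Insert 240: h=0, bucket 0 nonempty -> append to chain.
Insert 526: h=1, bucket 1 nonempty -> append to chain.
Insert 471: h=1, bucket 1 nonempty -> append to chain.
Insert 951: h=1, bucket 1 nonempty -> append to chain.
Final buckets:
0: 620 -> 240
1: 331 -> 526 -> 471 -> 951
2: .
3: .
4: .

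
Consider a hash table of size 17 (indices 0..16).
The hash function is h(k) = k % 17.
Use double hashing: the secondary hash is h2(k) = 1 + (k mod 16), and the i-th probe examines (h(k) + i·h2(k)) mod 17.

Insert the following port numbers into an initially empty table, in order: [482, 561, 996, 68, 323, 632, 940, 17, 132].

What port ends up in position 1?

482: h=6 → slot 6
561: h=0 → slot 0
996: h=10 → slot 10
68: h=0, h2=5, probe 0,5 → slot 5
323: h=0, h2=4, probe 0,4 → slot 4
632: h=3 → slot 3
940: h=5, h2=13, probe 5,1 → slot 1
17: h=0, h2=2, probe 0,2 → slot 2
132: h=13 → slot 13
Table: [561, 940, 17, 632, 323, 68, 482, —, —, —, 996, —, —, 132, —, —, —]

940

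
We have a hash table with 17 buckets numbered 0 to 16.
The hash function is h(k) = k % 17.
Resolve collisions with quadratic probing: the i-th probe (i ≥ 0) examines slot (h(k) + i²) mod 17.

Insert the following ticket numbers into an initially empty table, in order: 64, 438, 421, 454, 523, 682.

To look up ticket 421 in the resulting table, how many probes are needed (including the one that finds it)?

64: h=13 => slot 13
438: h=13, probe 13,14 => slot 14
421: h=13, probe 13,14,0 => slot 0
454: h=12 => slot 12
523: h=13, probe 13,14,0,5 => slot 5
682: h=2 => slot 2
Table: [421, _, 682, _, _, 523, _, _, _, _, _, _, 454, 64, 438, _, _]
Lookup 421: h=13, probe 13,14,0 → found at 0.

3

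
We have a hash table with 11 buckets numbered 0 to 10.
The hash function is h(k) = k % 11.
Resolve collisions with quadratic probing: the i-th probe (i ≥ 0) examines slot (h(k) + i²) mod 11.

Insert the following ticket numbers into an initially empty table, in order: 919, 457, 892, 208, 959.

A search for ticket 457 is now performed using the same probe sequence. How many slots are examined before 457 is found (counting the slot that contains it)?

2

919 hashes to 6; slot 6 is free -> place at 6.
457 hashes to 6; 6 taken -> place at 7.
892 hashes to 1; slot 1 is free -> place at 1.
208 hashes to 10; slot 10 is free -> place at 10.
959 hashes to 2; slot 2 is free -> place at 2.
Table: [_, 892, 959, _, _, _, 919, 457, _, _, 208]
Lookup 457: h=6, probe 6,7 → found at 7.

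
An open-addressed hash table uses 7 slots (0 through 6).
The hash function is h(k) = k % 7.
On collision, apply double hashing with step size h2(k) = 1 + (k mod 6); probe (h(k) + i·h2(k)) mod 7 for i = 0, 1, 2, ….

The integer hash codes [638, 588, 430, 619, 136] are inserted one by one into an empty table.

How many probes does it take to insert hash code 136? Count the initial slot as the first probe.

Insert 638: h=1, slot 1 empty → index 1.
Insert 588: h=0, slot 0 empty → index 0.
Insert 430: h=3, slot 3 empty → index 3.
Insert 619: h=3, h2=2, slot 3 occupied → index 5.
Insert 136: h=3, h2=5, slots 3,1 occupied → index 6.
Table: [588, 638, ., 430, ., 619, 136]

3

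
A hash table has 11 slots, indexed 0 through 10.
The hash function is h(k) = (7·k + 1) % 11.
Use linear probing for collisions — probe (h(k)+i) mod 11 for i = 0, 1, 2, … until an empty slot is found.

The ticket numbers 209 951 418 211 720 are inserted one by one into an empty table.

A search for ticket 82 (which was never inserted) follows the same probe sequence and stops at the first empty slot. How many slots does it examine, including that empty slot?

209 hashes to 1; slot 1 is free => place at 1.
951 hashes to 3; slot 3 is free => place at 3.
418 hashes to 1; 1 taken => place at 2.
211 hashes to 4; slot 4 is free => place at 4.
720 hashes to 3; 3,4 taken => place at 5.
Table: [—, 209, 418, 951, 211, 720, —, —, —, —, —]
Lookup 82: h=3, probe 3,4,5,6 → slot 6 empty, not found.

4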